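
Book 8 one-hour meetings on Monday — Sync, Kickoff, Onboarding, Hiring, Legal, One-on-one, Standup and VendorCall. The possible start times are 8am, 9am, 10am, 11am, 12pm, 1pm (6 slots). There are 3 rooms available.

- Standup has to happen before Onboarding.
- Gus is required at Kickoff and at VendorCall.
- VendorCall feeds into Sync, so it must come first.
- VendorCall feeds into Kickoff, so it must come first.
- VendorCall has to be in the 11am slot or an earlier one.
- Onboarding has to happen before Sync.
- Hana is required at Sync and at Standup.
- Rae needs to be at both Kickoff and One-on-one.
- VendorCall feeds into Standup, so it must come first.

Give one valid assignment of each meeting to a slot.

VendorCall in 8am, One-on-one in 10am, Legal in 8am, Hiring in 8am, Standup in 9am, Onboarding in 10am, Kickoff in 9am, Sync in 11am

Checking: VendorCall(8am) before Sync(11am); VendorCall(8am) before Standup(9am); Onboarding(10am) before Sync(11am); Standup(9am) before Onboarding(10am); VendorCall(8am) before Kickoff(9am); Kickoff(9am) != One-on-one(10am); Kickoff(9am) != VendorCall(8am); Sync(11am) != Standup(9am); VendorCall=8am in [8am,11am]; max 3 per slot (cap 3).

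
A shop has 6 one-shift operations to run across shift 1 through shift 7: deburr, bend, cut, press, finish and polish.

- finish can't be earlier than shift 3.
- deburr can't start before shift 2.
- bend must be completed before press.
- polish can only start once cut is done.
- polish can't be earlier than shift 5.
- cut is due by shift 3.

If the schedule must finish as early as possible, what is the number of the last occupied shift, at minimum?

The precedence chain requires at least 2 distinct shifts.
polish can't be placed before shift 5, so the schedule must run through at least shift 5.
5 works (last occupied shift: shift 5): for example cut in shift 1, bend in shift 1, finish in shift 3, deburr in shift 2, press in shift 2, polish in shift 5.

shift 5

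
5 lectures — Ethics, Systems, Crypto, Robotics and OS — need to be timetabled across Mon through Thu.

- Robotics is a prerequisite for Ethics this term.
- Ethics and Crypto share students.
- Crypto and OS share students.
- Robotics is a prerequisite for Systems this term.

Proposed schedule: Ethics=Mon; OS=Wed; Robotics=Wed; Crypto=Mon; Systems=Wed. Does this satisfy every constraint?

Crypto and OS share students — holds.
Robotics is a prerequisite for Ethics this term — violated.
Robotics is a prerequisite for Systems this term — violated.
Ethics and Crypto share students — violated.

No — it violates: Robotics is a prerequisite for Ethics this term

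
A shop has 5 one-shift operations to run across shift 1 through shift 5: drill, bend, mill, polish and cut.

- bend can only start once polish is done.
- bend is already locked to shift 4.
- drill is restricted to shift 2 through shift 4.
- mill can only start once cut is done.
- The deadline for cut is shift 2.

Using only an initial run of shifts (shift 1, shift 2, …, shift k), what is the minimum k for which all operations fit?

The precedence chain requires at least 2 distinct shifts.
bend can't be placed before shift 4, so the schedule must run through at least shift 4.
4 works (last occupied shift: shift 4): for example cut=shift 1; polish=shift 1; drill=shift 2; bend=shift 4; mill=shift 2.

4 shifts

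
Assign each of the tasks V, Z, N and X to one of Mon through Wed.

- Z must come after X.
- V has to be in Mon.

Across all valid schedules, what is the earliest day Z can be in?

Tue

Precedence pushes Z to at least Tue.
Z at Tue is achievable: V=Mon; Z=Tue; X=Mon; N=Mon.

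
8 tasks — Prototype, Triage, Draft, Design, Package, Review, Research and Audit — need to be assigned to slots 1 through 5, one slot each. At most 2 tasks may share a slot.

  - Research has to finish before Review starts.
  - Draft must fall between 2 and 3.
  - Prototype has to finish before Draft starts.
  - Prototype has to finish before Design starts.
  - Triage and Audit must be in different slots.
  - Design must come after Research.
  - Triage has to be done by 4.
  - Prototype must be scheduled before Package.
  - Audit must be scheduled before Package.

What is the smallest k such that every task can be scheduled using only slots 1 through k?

4 slots

The precedence chain requires at least 2 distinct slots.
With at most 2 per slot and 8 tasks, at least 4 slots are needed.
4 works (last occupied slot: 4): for example Prototype in 1, Design in 2, Audit in 3, Draft in 2, Review in 3, Package in 4, Triage in 4, Research in 1.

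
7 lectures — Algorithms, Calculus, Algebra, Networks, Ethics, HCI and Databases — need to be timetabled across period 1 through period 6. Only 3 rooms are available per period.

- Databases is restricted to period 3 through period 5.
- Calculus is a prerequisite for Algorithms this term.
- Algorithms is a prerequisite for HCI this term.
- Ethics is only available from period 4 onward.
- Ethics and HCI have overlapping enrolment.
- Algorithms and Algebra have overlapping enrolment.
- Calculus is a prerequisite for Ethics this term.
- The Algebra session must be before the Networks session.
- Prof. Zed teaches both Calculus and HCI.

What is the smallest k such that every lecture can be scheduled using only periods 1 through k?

The precedence chain requires at least 3 distinct periods.
With at most 3 per period and 7 lectures, at least 3 periods are needed.
Ethics can't be placed before period 4, so the schedule must run through at least period 4.
4 works (last occupied period: period 4): for example Databases in period 3, Algebra in period 1, HCI in period 3, Algorithms in period 2, Ethics in period 4, Calculus in period 1, Networks in period 2.

4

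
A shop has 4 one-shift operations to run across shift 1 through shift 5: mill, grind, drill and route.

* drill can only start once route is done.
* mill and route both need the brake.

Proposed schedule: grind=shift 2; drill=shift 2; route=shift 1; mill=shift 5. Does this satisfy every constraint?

Yes

drill can only start once route is done — holds.
mill and route both need the brake — holds.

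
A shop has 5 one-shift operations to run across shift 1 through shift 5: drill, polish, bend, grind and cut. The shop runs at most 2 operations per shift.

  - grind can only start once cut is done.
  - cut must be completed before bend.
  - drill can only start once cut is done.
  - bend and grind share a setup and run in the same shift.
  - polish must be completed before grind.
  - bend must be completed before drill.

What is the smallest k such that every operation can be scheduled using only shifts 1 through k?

3 shifts

The precedence chain requires at least 3 distinct shifts.
With at most 2 per shift and 5 operations, at least 3 shifts are needed.
3 works (last occupied shift: shift 3): for example drill -> shift 3; polish -> shift 1; grind -> shift 2; bend -> shift 2; cut -> shift 1.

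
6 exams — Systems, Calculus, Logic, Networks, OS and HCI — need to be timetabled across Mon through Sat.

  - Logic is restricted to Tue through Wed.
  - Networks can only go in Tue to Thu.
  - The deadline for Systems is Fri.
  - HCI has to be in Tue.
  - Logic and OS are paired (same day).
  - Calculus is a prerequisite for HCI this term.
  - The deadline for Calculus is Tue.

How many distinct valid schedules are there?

Splitting on Systems: it can be Mon (6), Tue (6), Wed (6), Thu (6), Fri (6). Listing each branch's schedules as (Calculus, Logic, Networks, OS, HCI):
Systems=Mon: (Mon,Tue,Tue,Tue,Tue) (Mon,Tue,Wed,Tue,Tue) (Mon,Tue,Thu,Tue,Tue) (Mon,Wed,Tue,Wed,Tue) (Mon,Wed,Wed,Wed,Tue) (Mon,Wed,Thu,Wed,Tue) — 6.
Systems=Tue: (Mon,Tue,Tue,Tue,Tue) (Mon,Tue,Wed,Tue,Tue) (Mon,Tue,Thu,Tue,Tue) (Mon,Wed,Tue,Wed,Tue) (Mon,Wed,Wed,Wed,Tue) (Mon,Wed,Thu,Wed,Tue) — 6.
Systems=Wed: (Mon,Tue,Tue,Tue,Tue) (Mon,Tue,Wed,Tue,Tue) (Mon,Tue,Thu,Tue,Tue) (Mon,Wed,Tue,Wed,Tue) (Mon,Wed,Wed,Wed,Tue) (Mon,Wed,Thu,Wed,Tue) — 6.
Systems=Thu: (Mon,Tue,Tue,Tue,Tue) (Mon,Tue,Wed,Tue,Tue) (Mon,Tue,Thu,Tue,Tue) (Mon,Wed,Tue,Wed,Tue) (Mon,Wed,Wed,Wed,Tue) (Mon,Wed,Thu,Wed,Tue) — 6.
Systems=Fri: (Mon,Tue,Tue,Tue,Tue) (Mon,Tue,Wed,Tue,Tue) (Mon,Tue,Thu,Tue,Tue) (Mon,Wed,Tue,Wed,Tue) (Mon,Wed,Wed,Wed,Tue) (Mon,Wed,Thu,Wed,Tue) — 6.
Summing: 6 + 6 + 6 + 6 + 6 = 30.

30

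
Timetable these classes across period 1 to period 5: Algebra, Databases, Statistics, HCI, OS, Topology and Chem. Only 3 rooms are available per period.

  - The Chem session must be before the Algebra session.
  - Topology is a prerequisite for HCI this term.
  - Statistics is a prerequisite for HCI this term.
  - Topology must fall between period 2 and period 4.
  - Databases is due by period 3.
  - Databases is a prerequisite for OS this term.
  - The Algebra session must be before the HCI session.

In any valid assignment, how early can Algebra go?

period 2

Precedence pushes Algebra to at least period 2; downstream work caps Algebra at period 4.
Algebra at period 2 is achievable: Chem in period 1; Algebra in period 2; OS in period 2; Databases in period 1; Statistics in period 1; Topology in period 2; HCI in period 3.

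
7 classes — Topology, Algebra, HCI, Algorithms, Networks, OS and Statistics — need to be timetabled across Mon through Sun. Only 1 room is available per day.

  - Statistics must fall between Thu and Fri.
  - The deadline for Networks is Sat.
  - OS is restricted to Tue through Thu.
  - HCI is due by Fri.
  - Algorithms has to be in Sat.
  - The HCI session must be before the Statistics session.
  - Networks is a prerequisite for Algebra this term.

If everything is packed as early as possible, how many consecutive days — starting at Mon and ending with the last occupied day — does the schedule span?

7

The precedence chain requires at least 2 distinct days.
With at most 1 per day and 7 classes, at least 7 days are needed.
Algorithms can't be placed before Sat — that is day 6 counting from Mon — so the schedule must run through at least 6 days.
7 works (last occupied day: Sun): for example Networks=Wed, Algorithms=Sat, Statistics=Thu, HCI=Mon, Topology=Sun, Algebra=Fri, OS=Tue.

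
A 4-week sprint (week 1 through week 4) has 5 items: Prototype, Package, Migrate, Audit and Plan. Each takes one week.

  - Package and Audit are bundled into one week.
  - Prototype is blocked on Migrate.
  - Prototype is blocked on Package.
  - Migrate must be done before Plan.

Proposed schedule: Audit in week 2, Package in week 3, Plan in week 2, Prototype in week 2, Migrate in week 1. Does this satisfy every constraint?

No. Prototype is blocked on Package is not satisfied.

Package and Audit are bundled into one week — violated.
Migrate must be done before Plan — holds.
Prototype is blocked on Package — violated.
Prototype is blocked on Migrate — holds.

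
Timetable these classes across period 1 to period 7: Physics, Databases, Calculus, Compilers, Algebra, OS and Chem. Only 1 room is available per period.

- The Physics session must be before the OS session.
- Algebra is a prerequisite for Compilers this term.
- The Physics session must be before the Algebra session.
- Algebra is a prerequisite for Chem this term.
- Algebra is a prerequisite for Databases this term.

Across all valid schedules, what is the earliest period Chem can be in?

period 3

Precedence pushes Chem to at least period 3.
Chem at period 3 is achievable: Physics -> period 1; Chem -> period 3; Algebra -> period 2; OS -> period 6; Compilers -> period 5; Databases -> period 4; Calculus -> period 7.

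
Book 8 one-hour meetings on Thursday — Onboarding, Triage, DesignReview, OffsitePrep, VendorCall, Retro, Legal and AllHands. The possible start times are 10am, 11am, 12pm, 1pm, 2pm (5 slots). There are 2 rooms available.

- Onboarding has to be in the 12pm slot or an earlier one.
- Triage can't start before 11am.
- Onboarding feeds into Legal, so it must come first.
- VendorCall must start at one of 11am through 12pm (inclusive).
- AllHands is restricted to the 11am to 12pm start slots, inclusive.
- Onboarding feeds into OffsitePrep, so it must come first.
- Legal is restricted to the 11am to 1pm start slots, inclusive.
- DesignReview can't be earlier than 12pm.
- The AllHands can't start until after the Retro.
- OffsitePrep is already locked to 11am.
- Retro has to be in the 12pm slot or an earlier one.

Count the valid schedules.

Splitting on Triage: it can be 11am (2), 12pm (4), 1pm (12), 2pm (16). Listing each branch's schedules as (Onboarding, DesignReview, OffsitePrep, VendorCall, Retro, Legal, AllHands):
Triage=11am: (10am,1pm,11am,12pm,10am,1pm,12pm) (10am,2pm,11am,12pm,10am,1pm,12pm) — 2.
Triage=12pm: (10am,1pm,11am,11am,10am,1pm,12pm) (10am,1pm,11am,12pm,10am,1pm,11am) (10am,2pm,11am,11am,10am,1pm,12pm) (10am,2pm,11am,12pm,10am,1pm,11am) — 4.
Triage=1pm: (10am,12pm,11am,11am,10am,1pm,12pm) (10am,12pm,11am,12pm,10am,1pm,11am) (10am,1pm,11am,11am,10am,12pm,12pm) (10am,1pm,11am,12pm,10am,11am,12pm) (10am,1pm,11am,12pm,10am,12pm,11am) (10am,2pm,11am,11am,10am,12pm,12pm) (10am,2pm,11am,11am,10am,1pm,12pm) (10am,2pm,11am,12pm,10am,11am,12pm) (10am,2pm,11am,12pm,10am,12pm,11am) (10am,2pm,11am,12pm,10am,1pm,11am) (10am,2pm,11am,12pm,10am,1pm,12pm) (10am,2pm,11am,12pm,11am,1pm,12pm) — 12.
Triage=2pm: (10am,12pm,11am,11am,10am,1pm,12pm) (10am,12pm,11am,12pm,10am,1pm,11am) (10am,1pm,11am,11am,10am,12pm,12pm) (10am,1pm,11am,11am,10am,1pm,12pm) (10am,1pm,11am,12pm,10am,11am,12pm) (10am,1pm,11am,12pm,10am,12pm,11am) (10am,1pm,11am,12pm,10am,1pm,11am) (10am,1pm,11am,12pm,10am,1pm,12pm) (10am,1pm,11am,12pm,11am,1pm,12pm) (10am,2pm,11am,11am,10am,12pm,12pm) (10am,2pm,11am,11am,10am,1pm,12pm) (10am,2pm,11am,12pm,10am,11am,12pm) (10am,2pm,11am,12pm,10am,12pm,11am) (10am,2pm,11am,12pm,10am,1pm,11am) (10am,2pm,11am,12pm,10am,1pm,12pm) (10am,2pm,11am,12pm,11am,1pm,12pm) — 16.
Summing: 2 + 4 + 12 + 16 = 34.

34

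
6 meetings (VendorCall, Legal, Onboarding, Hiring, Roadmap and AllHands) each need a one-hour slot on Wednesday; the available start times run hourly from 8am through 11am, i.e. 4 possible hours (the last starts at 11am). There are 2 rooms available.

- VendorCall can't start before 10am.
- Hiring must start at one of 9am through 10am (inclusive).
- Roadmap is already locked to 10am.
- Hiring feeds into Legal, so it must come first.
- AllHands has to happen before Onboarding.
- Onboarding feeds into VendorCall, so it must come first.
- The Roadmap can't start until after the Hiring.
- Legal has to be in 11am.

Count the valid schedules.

4

Enumerating: AllHands=8am; VendorCall=10am; Hiring=9am; Legal=11am; Onboarding=9am; Roadmap=10am | Onboarding in 9am, AllHands in 8am, Roadmap in 10am, Legal in 11am, Hiring in 9am, VendorCall in 11am | Legal -> 11am, Onboarding -> 10am, Roadmap -> 10am, VendorCall -> 11am, AllHands -> 8am, Hiring -> 9am | Roadmap -> 10am; VendorCall -> 11am; AllHands -> 9am; Legal -> 11am; Onboarding -> 10am; Hiring -> 9am.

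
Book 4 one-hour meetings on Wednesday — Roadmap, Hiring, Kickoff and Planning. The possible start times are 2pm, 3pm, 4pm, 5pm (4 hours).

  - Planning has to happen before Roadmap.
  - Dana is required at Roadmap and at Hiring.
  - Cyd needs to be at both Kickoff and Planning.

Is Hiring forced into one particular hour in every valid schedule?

No

Hiring can be 2pm (e.g. Kickoff -> 3pm, Hiring -> 2pm, Planning -> 2pm, Roadmap -> 3pm) or 3pm (e.g. Planning -> 2pm; Roadmap -> 4pm; Kickoff -> 3pm; Hiring -> 3pm).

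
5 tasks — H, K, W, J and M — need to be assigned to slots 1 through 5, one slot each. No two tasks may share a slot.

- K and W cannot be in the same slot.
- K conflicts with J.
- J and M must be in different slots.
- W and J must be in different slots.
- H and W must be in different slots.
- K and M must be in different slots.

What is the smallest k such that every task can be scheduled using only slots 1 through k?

With at most 1 per slot and 5 tasks, at least 5 slots are needed.
5 works (last occupied slot: 5): for example M=5; W=3; H=1; K=2; J=4.

5 slots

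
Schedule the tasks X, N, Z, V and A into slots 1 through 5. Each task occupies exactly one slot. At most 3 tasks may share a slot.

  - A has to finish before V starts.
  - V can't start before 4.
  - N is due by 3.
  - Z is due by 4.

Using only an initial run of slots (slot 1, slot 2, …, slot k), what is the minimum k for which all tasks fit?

The precedence chain requires at least 2 distinct slots.
With at most 3 per slot and 5 tasks, at least 2 slots are needed.
V can't be placed before 4, so the schedule must run through at least slot 4.
4 works (last occupied slot: 4): for example V in 4; N in 1; Z in 2; A in 1; X in 1.

4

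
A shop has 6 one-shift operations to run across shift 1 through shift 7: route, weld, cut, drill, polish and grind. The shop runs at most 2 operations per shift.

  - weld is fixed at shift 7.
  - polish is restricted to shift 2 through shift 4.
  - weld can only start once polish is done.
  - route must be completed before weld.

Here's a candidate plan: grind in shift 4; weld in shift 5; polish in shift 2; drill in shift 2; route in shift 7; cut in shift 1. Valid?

polish is restricted to shift 2 through shift 4 — holds.
weld can only start once polish is done — holds.
route must be completed before weld — violated.
The shop runs at most 2 operations per shift — holds.
weld is fixed at shift 7 — violated.

No — it violates: route must be completed before weld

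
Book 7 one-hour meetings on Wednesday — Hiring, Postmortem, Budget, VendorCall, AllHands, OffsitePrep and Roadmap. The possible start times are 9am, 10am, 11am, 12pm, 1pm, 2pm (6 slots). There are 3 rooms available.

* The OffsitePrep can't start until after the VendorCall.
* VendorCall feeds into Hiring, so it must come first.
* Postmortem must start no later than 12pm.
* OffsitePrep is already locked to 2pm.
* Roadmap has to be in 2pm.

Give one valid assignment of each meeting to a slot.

Hiring=10am; AllHands=10am; Roadmap=2pm; Budget=9am; VendorCall=9am; OffsitePrep=2pm; Postmortem=9am

Checking: VendorCall(9am) before OffsitePrep(2pm); VendorCall(9am) before Hiring(10am); OffsitePrep=2pm in [2pm,2pm]; Postmortem=9am in [9am,12pm]; Roadmap=2pm in [2pm,2pm]; max 3 per slot (cap 3).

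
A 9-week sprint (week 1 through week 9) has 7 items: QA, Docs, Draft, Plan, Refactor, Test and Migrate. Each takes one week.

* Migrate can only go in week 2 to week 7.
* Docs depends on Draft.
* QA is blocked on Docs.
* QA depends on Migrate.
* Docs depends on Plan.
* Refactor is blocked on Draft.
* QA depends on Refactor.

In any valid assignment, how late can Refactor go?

Precedence pushes Refactor to at least week 2; downstream work caps Refactor at week 8.
Refactor at week 8 is achievable: Docs=week 2, Plan=week 1, Migrate=week 2, Draft=week 1, Test=week 1, Refactor=week 8, QA=week 9.

week 8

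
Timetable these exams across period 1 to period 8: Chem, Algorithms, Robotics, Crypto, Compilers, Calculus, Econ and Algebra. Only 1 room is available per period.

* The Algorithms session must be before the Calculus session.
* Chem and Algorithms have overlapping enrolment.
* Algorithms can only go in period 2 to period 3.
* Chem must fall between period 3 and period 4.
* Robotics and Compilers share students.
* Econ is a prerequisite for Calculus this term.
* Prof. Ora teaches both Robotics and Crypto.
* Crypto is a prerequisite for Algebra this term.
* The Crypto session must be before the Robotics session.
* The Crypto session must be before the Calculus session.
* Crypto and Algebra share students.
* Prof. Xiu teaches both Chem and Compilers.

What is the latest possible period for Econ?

period 7

Downstream work caps Econ at period 7.
Econ at period 7 is achievable: Econ in period 7, Compilers in period 6, Algorithms in period 2, Calculus in period 8, Algebra in period 5, Chem in period 3, Crypto in period 1, Robotics in period 4.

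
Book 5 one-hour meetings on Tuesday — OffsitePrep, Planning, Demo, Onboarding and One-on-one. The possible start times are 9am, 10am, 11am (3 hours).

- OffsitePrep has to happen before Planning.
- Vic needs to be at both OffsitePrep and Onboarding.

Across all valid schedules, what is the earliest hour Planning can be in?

Precedence pushes Planning to at least 10am.
Planning at 10am is achievable: Planning=10am, One-on-one=9am, Demo=9am, Onboarding=10am, OffsitePrep=9am.

10am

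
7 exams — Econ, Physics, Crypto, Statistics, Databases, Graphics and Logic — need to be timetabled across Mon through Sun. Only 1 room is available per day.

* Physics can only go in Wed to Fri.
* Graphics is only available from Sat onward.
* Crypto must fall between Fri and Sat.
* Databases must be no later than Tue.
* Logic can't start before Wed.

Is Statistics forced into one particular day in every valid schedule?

No

Statistics can be Mon (e.g. Databases in Tue; Logic in Thu; Crypto in Fri; Econ in Sun; Statistics in Mon; Graphics in Sat; Physics in Wed) or Tue (e.g. Graphics -> Sat; Physics -> Wed; Logic -> Thu; Statistics -> Tue; Databases -> Mon; Econ -> Sun; Crypto -> Fri).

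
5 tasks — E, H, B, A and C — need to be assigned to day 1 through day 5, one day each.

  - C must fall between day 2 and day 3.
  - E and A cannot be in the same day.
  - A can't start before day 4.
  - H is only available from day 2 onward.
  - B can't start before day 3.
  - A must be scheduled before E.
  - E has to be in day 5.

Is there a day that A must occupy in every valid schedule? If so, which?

day 4

A's window is day 4–day 5.
E is fixed at day 5, and A can't share a day with E.
So A must be day 4.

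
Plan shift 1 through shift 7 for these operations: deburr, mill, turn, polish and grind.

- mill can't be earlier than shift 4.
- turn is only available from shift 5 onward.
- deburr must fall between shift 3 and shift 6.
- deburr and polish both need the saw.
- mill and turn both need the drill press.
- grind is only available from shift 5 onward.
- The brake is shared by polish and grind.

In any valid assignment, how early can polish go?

polish at shift 1 is achievable: deburr=shift 3, mill=shift 4, turn=shift 5, polish=shift 1, grind=shift 5.

shift 1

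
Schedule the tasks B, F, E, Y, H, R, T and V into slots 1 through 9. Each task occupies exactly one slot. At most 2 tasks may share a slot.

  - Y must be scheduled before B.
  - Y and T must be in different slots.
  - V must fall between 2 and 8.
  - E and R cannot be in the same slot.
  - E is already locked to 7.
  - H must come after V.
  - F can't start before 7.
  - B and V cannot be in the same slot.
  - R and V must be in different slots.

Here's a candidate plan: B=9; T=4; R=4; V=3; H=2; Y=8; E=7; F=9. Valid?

No — it violates: H must come after V

Y and T must be in different slots — holds.
F can't start before 7 — holds.
At most 2 tasks may share a slot — holds.
R and V must be in different slots — holds.
E is already locked to 7 — holds.
V must fall between 2 and 8 — holds.
H must come after V — violated.
E and R cannot be in the same slot — holds.
Y must be scheduled before B — holds.
B and V cannot be in the same slot — holds.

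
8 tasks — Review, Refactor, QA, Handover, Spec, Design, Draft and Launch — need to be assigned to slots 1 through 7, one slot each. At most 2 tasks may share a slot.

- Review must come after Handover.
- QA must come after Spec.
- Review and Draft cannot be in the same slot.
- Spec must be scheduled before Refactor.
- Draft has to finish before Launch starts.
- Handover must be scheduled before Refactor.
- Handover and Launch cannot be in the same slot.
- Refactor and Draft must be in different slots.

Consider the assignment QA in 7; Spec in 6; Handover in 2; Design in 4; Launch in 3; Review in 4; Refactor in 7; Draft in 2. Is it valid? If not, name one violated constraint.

Yes, all constraints hold

Handover must be scheduled before Refactor — holds.
Review and Draft cannot be in the same slot — holds.
Handover and Launch cannot be in the same slot — holds.
Draft has to finish before Launch starts — holds.
Spec must be scheduled before Refactor — holds.
QA must come after Spec — holds.
Review must come after Handover — holds.
At most 2 tasks may share a slot — holds.
Refactor and Draft must be in different slots — holds.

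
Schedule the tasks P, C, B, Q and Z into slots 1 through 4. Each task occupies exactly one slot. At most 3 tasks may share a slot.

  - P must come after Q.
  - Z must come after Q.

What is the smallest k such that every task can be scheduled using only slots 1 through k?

The precedence chain requires at least 2 distinct slots.
With at most 3 per slot and 5 tasks, at least 2 slots are needed.
2 works (last occupied slot: 2): for example Q=1, Z=2, C=1, B=1, P=2.

2 slots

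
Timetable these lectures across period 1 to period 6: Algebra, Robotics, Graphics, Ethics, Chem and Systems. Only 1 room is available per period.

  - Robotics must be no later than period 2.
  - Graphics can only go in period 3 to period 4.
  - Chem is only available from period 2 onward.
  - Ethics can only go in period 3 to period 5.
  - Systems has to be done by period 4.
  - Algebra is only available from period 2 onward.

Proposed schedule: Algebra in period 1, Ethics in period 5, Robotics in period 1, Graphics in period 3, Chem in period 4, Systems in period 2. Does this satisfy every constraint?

Chem is only available from period 2 onward — holds.
Only 1 room is available per period — violated.
Robotics must be no later than period 2 — holds.
Systems has to be done by period 4 — holds.
Algebra is only available from period 2 onward — violated.
Graphics can only go in period 3 to period 4 — holds.
Ethics can only go in period 3 to period 5 — holds.

Invalid. Algebra is only available from period 2 onward.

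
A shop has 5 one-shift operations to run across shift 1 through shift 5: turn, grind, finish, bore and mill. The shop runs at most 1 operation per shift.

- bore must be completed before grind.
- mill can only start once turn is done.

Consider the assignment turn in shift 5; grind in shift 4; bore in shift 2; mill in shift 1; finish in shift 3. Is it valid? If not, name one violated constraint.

mill can only start once turn is done — violated.
bore must be completed before grind — holds.
The shop runs at most 1 operation per shift — holds.

Invalid. mill can only start once turn is done.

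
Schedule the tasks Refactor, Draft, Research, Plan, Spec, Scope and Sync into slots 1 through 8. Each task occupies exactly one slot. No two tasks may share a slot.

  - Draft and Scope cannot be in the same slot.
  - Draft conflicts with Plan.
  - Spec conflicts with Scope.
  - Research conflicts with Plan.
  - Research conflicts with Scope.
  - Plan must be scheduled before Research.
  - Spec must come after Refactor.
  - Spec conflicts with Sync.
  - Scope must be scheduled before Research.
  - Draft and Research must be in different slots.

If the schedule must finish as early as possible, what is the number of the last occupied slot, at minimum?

slot 7

The precedence chain requires at least 2 distinct slots.
With at most 1 per slot and 7 tasks, at least 7 slots are needed.
7 works (last occupied slot: 7): for example Plan -> 1, Refactor -> 4, Spec -> 5, Research -> 3, Scope -> 2, Sync -> 7, Draft -> 6.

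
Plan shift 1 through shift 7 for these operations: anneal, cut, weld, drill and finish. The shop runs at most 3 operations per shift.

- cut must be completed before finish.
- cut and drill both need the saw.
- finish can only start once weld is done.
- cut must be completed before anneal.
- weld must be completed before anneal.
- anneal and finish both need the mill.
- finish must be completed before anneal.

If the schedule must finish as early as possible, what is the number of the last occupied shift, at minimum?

The precedence chain requires at least 3 distinct shifts.
With at most 3 per shift and 5 operations, at least 2 shifts are needed.
3 works (last occupied shift: shift 3): for example drill=shift 2; weld=shift 1; cut=shift 1; finish=shift 2; anneal=shift 3.

shift 3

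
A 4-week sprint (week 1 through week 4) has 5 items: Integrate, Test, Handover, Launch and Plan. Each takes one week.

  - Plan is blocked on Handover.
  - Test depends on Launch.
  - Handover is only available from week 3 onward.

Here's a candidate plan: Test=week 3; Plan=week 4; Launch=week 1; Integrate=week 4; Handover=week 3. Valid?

Test depends on Launch — holds.
Handover is only available from week 3 onward — holds.
Plan is blocked on Handover — holds.

Valid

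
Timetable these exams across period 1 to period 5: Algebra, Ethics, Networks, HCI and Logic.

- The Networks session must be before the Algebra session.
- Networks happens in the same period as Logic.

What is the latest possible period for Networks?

period 4

Downstream work caps Networks at period 4.
Networks at period 4 is achievable: HCI in period 1, Logic in period 4, Ethics in period 1, Algebra in period 5, Networks in period 4.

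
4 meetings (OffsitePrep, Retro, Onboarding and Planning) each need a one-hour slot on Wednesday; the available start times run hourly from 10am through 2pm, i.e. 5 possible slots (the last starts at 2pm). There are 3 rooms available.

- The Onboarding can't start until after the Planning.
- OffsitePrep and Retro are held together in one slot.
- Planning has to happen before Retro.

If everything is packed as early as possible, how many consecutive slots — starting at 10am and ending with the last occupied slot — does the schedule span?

2 slots

The precedence chain requires at least 2 distinct slots.
With at most 3 per slot and 4 meetings, at least 2 slots are needed.
2 works (last occupied slot: 11am): for example Planning -> 10am, Onboarding -> 11am, OffsitePrep -> 11am, Retro -> 11am.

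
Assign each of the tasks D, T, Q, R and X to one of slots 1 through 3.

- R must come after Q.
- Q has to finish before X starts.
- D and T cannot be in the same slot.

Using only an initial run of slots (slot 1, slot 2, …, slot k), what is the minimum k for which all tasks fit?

2

The precedence chain requires at least 2 distinct slots.
2 works (last occupied slot: 2): for example T=2, D=1, X=2, Q=1, R=2.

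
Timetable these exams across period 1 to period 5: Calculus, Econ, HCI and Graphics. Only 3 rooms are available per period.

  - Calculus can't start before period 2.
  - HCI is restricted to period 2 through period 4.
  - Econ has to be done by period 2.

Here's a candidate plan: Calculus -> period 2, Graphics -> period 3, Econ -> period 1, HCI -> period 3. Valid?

Econ has to be done by period 2 — holds.
Only 3 rooms are available per period — holds.
HCI is restricted to period 2 through period 4 — holds.
Calculus can't start before period 2 — holds.

Yes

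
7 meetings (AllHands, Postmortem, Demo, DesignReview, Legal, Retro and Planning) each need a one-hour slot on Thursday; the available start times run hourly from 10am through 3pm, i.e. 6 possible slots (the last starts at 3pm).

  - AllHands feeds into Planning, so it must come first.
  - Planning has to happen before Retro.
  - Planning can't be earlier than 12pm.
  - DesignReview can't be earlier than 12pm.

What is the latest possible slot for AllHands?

Downstream work caps AllHands at 1pm.
AllHands at 1pm is achievable: Retro=3pm, Demo=10am, DesignReview=12pm, Postmortem=10am, Legal=10am, Planning=2pm, AllHands=1pm.

1pm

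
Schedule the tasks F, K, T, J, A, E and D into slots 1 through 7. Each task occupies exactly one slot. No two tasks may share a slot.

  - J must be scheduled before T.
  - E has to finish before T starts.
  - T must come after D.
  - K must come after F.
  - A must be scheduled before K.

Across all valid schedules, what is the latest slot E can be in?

Downstream work caps E at 6.
E at 6 is achievable: F in 1, E in 6, A in 2, J in 4, K in 3, T in 7, D in 5.

6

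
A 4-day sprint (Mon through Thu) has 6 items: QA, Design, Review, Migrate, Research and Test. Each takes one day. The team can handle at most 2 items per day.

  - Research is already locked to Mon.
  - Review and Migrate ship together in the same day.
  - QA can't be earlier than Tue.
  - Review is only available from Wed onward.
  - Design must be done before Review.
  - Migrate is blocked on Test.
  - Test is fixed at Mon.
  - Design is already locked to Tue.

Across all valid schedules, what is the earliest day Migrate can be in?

Migrate must be in the same day as Review, which can't be before Wed, so Migrate is at least Wed.
Migrate at Wed is achievable: QA=Tue, Migrate=Wed, Test=Mon, Research=Mon, Review=Wed, Design=Tue.

Wed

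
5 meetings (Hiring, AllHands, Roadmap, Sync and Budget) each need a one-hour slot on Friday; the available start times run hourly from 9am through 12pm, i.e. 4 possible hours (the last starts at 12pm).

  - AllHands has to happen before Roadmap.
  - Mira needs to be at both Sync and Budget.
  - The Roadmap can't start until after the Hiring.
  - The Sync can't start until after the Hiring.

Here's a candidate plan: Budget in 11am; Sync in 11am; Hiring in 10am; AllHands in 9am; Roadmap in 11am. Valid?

Mira needs to be at both Sync and Budget — violated.
The Sync can't start until after the Hiring — holds.
The Roadmap can't start until after the Hiring — holds.
AllHands has to happen before Roadmap — holds.

No. Mira needs to be at both Sync and Budget is not satisfied.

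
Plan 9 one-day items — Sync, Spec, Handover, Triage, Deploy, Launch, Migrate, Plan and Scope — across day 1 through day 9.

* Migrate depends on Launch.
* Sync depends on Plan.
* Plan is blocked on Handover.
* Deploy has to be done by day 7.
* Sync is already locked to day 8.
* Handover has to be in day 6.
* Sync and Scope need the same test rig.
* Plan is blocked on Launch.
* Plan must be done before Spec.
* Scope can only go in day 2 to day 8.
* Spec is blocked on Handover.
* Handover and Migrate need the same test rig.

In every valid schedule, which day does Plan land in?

Handover is fixed at day 6 and must come before Plan, so Plan is at least day 7.
Sync is fixed at day 8 and must come after Plan, so Plan is at most day 7.
So Plan must be day 7.

day 7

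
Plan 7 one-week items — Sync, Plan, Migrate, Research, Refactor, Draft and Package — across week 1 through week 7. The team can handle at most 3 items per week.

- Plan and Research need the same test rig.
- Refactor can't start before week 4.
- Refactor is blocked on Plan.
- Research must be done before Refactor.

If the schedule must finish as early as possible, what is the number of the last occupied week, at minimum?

The precedence chain requires at least 2 distinct weeks.
With at most 3 per week and 7 work items, at least 3 weeks are needed.
Refactor can't be placed before week 4, so the schedule must run through at least week 4.
4 works (last occupied week: week 4): for example Package in week 2, Sync in week 1, Plan in week 1, Refactor in week 4, Draft in week 2, Research in week 2, Migrate in week 1.

week 4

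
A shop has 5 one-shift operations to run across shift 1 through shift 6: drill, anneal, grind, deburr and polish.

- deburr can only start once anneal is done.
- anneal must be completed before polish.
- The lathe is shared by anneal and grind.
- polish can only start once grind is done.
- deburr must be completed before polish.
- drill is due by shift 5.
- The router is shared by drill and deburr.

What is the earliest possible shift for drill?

Drill's own window allows nothing later than shift 5.
drill at shift 1 is achievable: grind=shift 2; anneal=shift 1; deburr=shift 2; polish=shift 3; drill=shift 1.

shift 1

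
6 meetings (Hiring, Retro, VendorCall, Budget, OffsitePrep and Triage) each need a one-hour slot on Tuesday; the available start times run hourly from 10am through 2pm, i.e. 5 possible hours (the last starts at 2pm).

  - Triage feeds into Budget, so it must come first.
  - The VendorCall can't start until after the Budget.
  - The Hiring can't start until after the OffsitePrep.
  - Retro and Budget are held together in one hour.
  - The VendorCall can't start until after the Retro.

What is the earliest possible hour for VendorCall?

12pm

Precedence pushes VendorCall to at least 12pm.
VendorCall at 12pm is achievable: Triage in 10am, Hiring in 11am, Retro in 11am, OffsitePrep in 10am, VendorCall in 12pm, Budget in 11am.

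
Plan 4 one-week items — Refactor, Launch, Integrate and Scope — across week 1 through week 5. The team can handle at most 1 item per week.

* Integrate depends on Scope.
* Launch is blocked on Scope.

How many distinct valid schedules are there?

40

Splitting on Refactor: it can be week 1 (8), week 2 (8), week 3 (8), week 4 (8), week 5 (8). Listing each branch's schedules as (Launch, Integrate, Scope) by week number:
Refactor=week 1: (3,4,2) (3,5,2) (4,3,2) (4,5,2) (4,5,3) (5,3,2) (5,4,2) (5,4,3) — 8.
Refactor=week 2: (3,4,1) (3,5,1) (4,3,1) (4,5,1) (4,5,3) (5,3,1) (5,4,1) (5,4,3) — 8.
Refactor=week 3: (2,4,1) (2,5,1) (4,2,1) (4,5,1) (4,5,2) (5,2,1) (5,4,1) (5,4,2) — 8.
Refactor=week 4: (2,3,1) (2,5,1) (3,2,1) (3,5,1) (3,5,2) (5,2,1) (5,3,1) (5,3,2) — 8.
Refactor=week 5: (2,3,1) (2,4,1) (3,2,1) (3,4,1) (3,4,2) (4,2,1) (4,3,1) (4,3,2) — 8.
Summing: 8 + 8 + 8 + 8 + 8 = 40.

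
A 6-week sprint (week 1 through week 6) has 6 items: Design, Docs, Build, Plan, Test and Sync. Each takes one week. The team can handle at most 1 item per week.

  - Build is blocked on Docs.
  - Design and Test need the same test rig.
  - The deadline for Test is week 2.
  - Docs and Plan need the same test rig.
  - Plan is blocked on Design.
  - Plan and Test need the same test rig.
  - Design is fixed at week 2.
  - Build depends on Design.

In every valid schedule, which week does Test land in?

Test's window is week 1–week 2.
Design is fixed at week 2, and Test can't share a week with Design.
So Test must be week 1.

week 1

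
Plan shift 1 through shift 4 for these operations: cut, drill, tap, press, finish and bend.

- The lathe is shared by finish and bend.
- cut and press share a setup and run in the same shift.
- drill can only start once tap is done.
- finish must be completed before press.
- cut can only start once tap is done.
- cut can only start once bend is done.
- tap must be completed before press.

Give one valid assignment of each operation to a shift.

tap=shift 1, press=shift 3, drill=shift 2, cut=shift 3, finish=shift 1, bend=shift 2

Checking: tap(shift 1) before press(shift 3); tap(shift 1) before drill(shift 2); bend(shift 2) before cut(shift 3); tap(shift 1) before cut(shift 3); finish(shift 1) before press(shift 3); finish(shift 1) != bend(shift 2); cut = press = shift 3.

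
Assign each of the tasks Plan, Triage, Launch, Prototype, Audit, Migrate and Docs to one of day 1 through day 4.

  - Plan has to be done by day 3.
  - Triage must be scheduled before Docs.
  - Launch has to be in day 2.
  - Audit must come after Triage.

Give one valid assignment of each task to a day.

Migrate in day 1; Triage in day 1; Prototype in day 1; Audit in day 2; Launch in day 2; Plan in day 1; Docs in day 2

Checking: Triage(day 1) before Audit(day 2); Triage(day 1) before Docs(day 2); Plan=day 1 in [day 1,day 3]; Launch=day 2 in [day 2,day 2].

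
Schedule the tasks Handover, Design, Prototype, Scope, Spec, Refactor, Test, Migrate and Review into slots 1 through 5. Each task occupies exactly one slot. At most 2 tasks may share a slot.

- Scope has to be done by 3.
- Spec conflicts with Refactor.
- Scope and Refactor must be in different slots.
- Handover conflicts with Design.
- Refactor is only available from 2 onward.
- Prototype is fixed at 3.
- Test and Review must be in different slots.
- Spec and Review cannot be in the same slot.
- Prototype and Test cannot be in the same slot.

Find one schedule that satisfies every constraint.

Refactor=2, Migrate=4, Prototype=3, Test=4, Design=2, Spec=3, Review=5, Scope=1, Handover=1

Checking: Test(4) != Review(5); Spec(3) != Review(5); Handover(1) != Design(2); Scope(1) != Refactor(2); Spec(3) != Refactor(2); Prototype(3) != Test(4); Prototype=3 in [3,3]; Refactor=2 in [2,5]; Scope=1 in [1,3]; max 2 per slot (cap 2).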